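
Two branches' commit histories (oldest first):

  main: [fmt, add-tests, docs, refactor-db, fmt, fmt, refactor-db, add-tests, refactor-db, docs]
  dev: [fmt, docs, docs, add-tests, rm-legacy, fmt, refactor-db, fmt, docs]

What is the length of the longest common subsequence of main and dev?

5

Pick fmt (main #1, dev #1); then add-tests (main #2, dev #4); then refactor-db (main #4, dev #7); then fmt (main #6, dev #8); then docs (main #10, dev #9); all 5 commits appear in both, in order. dp[10][9] = 5 confirms this is the maximum.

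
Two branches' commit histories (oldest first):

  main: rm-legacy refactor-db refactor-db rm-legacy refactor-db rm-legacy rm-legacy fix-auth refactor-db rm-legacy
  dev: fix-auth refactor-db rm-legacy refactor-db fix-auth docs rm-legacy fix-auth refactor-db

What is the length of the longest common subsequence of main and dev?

Match refactor-db [3,2], then rm-legacy [4,3], then refactor-db [5,4], then rm-legacy [7,7], then fix-auth [8,8], then refactor-db [9,9] — 6 commits in the same relative order in both. The LCS DP gives dp[10][9] = 6, so this is optimal.

6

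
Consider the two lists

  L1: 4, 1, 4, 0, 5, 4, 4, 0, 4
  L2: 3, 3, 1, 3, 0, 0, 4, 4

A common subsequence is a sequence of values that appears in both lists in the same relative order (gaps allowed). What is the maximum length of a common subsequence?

Let dp[i][j] be the LCS length of the first i values of L1 and the first j values of L2. dp[i][j] = dp[i-1][j-1]+1 when the i-th and j-th values match, else max(dp[i-1][j], dp[i][j-1]).
    ·  3  3  1  3  0  0  4  4
 ·  0  0  0  0  0  0  0  0  0
 4  0  0  0  0  0  0  0  1  1
 1  0  0  0  1  1  1  1  1  1
 4  0  0  0  1  1  1  1  2  2
 0  0  0  0  1  1  2  2  2  2
 5  0  0  0  1  1  2  2  2  2
 4  0  0  0  1  1  2  2  3  3
 4  0  0  0  1  1  2  2  3  4
 0  0  0  0  1  1  2  3  3  4
 4  0  0  0  1  1  2  3  4  4
dp[9][8] = 4. One LCS (by backtracking along matches): 1, 0, 4, 4.

4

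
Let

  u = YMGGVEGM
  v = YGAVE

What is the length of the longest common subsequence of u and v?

Match Y at u[1]=v[1] → G at u[3]=v[2] → V at u[5]=v[4] → E at u[6]=v[5] — 4 characters in the same relative order in both. The LCS DP gives dp[8][5] = 4, so this is optimal.

4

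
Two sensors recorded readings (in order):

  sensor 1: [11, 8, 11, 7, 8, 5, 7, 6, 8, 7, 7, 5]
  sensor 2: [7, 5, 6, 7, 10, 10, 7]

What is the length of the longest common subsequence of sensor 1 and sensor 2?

Pick 7 (sensor 1 #4, sensor 2 #1), 5 (sensor 1 #6, sensor 2 #2), 6 (sensor 1 #8, sensor 2 #3), 7 (sensor 1 #10, sensor 2 #4), 7 (sensor 1 #11, sensor 2 #7); all 5 values appear in both, in order. dp[12][7] = 5 confirms this is the maximum.

5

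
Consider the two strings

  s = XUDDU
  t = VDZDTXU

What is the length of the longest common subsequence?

Pick D at s[3]=t[2], D at s[4]=t[4], U at s[5]=t[7]; all 3 characters appear in both, in order. Since dp[5][7] = 3, nothing longer is possible.

3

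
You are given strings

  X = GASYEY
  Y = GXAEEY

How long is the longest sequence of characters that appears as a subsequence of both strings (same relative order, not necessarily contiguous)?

Taking G [1,1]; then A [2,3]; then E [5,5]; then Y [6,6] gives a common subsequence of length 4. dp[6][6] = 4 confirms this is the maximum.

4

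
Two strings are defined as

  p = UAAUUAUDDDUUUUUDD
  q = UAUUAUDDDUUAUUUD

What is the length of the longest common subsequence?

One common subsequence of length 15: U at p[1]=q[1] → A at p[3]=q[2] → U at p[4]=q[3] → U at p[5]=q[4] → A at p[6]=q[5] → U at p[7]=q[6] → D at p[8]=q[7] → D at p[9]=q[8] → D at p[10]=q[9] → U at p[11]=q[10] → U at p[12]=q[11] → U at p[13]=q[13] → U at p[14]=q[14] → U at p[15]=q[15] → D at p[17]=q[16], and the DP table's final entry dp[17][16] is also 15, so no common subsequence is longer.

15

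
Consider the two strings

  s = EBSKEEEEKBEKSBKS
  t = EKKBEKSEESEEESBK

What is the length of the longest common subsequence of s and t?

11

One common subsequence of length 11: E at s[1]=t[1] → B at s[2]=t[4] → S at s[3]=t[7] → E at s[5]=t[8] → E at s[6]=t[9] → E at s[7]=t[11] → E at s[8]=t[12] → E at s[11]=t[13] → S at s[13]=t[14] → B at s[14]=t[15] → K at s[15]=t[16]. The LCS DP gives dp[16][16] = 11, so this is optimal.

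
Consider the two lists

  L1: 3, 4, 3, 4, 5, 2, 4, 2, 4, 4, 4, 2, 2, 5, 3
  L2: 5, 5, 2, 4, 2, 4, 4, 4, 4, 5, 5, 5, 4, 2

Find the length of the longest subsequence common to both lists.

Pick 5 at L1[5]=L2[2] → 2 at L1[6]=L2[3] → 4 at L1[7]=L2[4] → 2 at L1[8]=L2[5] → 4 at L1[9]=L2[8] → 4 at L1[10]=L2[9] → 4 at L1[11]=L2[13] → 2 at L1[13]=L2[14]; all 8 values appear in both, in order. dp[15][14] = 8 confirms this is the maximum.

8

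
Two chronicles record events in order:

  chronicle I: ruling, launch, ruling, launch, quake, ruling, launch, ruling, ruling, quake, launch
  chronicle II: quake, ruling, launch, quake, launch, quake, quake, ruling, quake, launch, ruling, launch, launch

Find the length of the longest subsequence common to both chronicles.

8

One common subsequence of length 8: ruling [1,2] → launch [2,3] → launch [4,5] → quake [5,7] → ruling [6,8] → launch [7,10] → ruling [8,11] → launch [11,13]. dp[11][13] = 8 confirms this is the maximum.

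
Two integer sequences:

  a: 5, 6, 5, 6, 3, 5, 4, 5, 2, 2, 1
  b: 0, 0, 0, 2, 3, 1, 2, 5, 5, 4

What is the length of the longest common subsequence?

Taking 5 (a #3, b #8); then 5 (a #6, b #9); then 4 (a #7, b #10) gives a common subsequence of length 3. dp[11][10] = 3 confirms this is the maximum.

3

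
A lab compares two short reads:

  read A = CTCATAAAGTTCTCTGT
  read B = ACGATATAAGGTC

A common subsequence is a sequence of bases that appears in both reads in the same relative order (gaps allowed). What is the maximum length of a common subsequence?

9

One common subsequence of length 9: C [1,2], then T [2,5], then A [4,6], then T [5,7], then A [6,8], then A [7,9], then G [9,11], then T [13,12], then C [14,13], and the DP table's final entry dp[17][13] is also 9, so no common subsequence is longer.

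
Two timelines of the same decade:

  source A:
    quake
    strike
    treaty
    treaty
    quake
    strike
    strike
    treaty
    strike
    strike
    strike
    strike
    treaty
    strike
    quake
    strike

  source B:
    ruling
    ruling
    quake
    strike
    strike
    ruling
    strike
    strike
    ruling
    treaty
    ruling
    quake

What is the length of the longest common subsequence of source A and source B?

Taking quake [1,3], then strike [2,4], then strike [6,5], then strike [7,7], then strike [9,8], then treaty [13,10], then quake [15,12] gives a common subsequence of length 7. The LCS DP gives dp[16][12] = 7, so this is optimal.

7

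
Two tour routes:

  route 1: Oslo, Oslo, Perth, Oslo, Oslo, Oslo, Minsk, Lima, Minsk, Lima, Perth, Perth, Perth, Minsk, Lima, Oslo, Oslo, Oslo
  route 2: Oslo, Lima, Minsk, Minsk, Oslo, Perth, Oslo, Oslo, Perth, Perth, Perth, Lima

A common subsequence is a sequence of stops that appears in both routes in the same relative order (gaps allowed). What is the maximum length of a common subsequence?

9

Match Oslo [1,1], then Oslo [2,5], then Perth [3,6], then Oslo [5,7], then Oslo [6,8], then Perth [11,9], then Perth [12,10], then Perth [13,11], then Lima [15,12] — 9 stops in the same relative order in both, and the DP table's final entry dp[18][12] is also 9, so no common subsequence is longer.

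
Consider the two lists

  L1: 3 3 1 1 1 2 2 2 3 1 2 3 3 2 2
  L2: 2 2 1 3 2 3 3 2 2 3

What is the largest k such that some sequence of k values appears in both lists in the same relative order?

8

Match 2 at L1[6]=L2[1] → 2 at L1[7]=L2[2] → 3 at L1[9]=L2[4] → 2 at L1[11]=L2[5] → 3 at L1[12]=L2[6] → 3 at L1[13]=L2[7] → 2 at L1[14]=L2[8] → 2 at L1[15]=L2[9] — 8 values in the same relative order in both. Since dp[15][10] = 8, nothing longer is possible.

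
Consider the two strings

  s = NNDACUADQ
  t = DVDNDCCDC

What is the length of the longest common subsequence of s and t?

4

One common subsequence of length 4: N (s #2, t #4) → D (s #3, t #5) → C (s #5, t #7) → D (s #8, t #8). dp[9][9] = 4 confirms this is the maximum.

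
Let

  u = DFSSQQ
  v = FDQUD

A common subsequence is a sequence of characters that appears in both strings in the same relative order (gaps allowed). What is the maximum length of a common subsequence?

2

Taking D at u[1]=v[2], Q at u[5]=v[3] gives a common subsequence of length 2. The LCS DP gives dp[6][5] = 2, so this is optimal.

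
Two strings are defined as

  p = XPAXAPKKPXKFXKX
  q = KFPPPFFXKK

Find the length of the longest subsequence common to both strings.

6

Let dp[i][j] be the LCS length of the first i characters of p and the first j characters of q. dp[i][j] = dp[i-1][j-1]+1 when the i-th and j-th characters match, else max(dp[i-1][j], dp[i][j-1]).
    ·  K  F  P  P  P  F  F  X  K  K
 ·  0  0  0  0  0  0  0  0  0  0  0
 X  0  0  0  0  0  0  0  0  1  1  1
 P  0  0  0  1  1  1  1  1  1  1  1
 A  0  0  0  1  1  1  1  1  1  1  1
 X  0  0  0  1  1  1  1  1  2  2  2
 A  0  0  0  1  1  1  1  1  2  2  2
 P  0  0  0  1  2  2  2  2  2  2  2
 K  0  1  1  1  2  2  2  2  2  3  3
 K  0  1  1  1  2  2  2  2  2  3  4
 P  0  1  1  2  2  3  3  3  3  3  4
 X  0  1  1  2  2  3  3  3  4  4  4
 K  0  1  1  2  2  3  3  3  4  5  5
 F  0  1  2  2  2  3  4  4  4  5  5
 X  0  1  2  2  2  3  4  4  5  5  5
 K  0  1  2  2  2  3  4  4  5  6  6
 X  0  1  2  2  2  3  4  4  5  6  6
dp[15][10] = 6. One LCS (by backtracking along matches): PPPXKK.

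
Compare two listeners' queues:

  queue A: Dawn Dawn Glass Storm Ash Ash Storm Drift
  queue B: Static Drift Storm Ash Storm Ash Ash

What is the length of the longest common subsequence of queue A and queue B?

Taking Storm [4,5], then Ash [5,6], then Ash [6,7] gives a common subsequence of length 3. The LCS DP gives dp[8][7] = 3, so this is optimal.

3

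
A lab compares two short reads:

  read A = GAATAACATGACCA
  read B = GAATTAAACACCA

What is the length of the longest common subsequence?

11

One common subsequence of length 11: G [1,1], then A [2,2], then A [3,3], then T [4,5], then A [5,7], then A [6,8], then C [7,9], then A [11,10], then C [12,11], then C [13,12], then A [14,13]. dp[14][13] = 11 confirms this is the maximum.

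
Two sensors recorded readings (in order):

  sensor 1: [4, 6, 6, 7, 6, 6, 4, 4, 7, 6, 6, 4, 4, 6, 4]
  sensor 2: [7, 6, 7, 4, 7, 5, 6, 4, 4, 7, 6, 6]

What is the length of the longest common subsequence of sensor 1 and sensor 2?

8

Match 4 (sensor 1 #1, sensor 2 #4) → 7 (sensor 1 #4, sensor 2 #5) → 6 (sensor 1 #6, sensor 2 #7) → 4 (sensor 1 #7, sensor 2 #8) → 4 (sensor 1 #8, sensor 2 #9) → 7 (sensor 1 #9, sensor 2 #10) → 6 (sensor 1 #11, sensor 2 #11) → 6 (sensor 1 #14, sensor 2 #12) — 8 values in the same relative order in both. The LCS DP gives dp[15][12] = 8, so this is optimal.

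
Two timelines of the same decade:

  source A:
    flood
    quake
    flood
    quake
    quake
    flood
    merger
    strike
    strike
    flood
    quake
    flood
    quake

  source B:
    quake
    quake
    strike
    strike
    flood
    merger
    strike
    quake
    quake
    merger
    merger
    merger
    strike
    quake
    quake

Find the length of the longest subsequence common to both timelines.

Match quake (source A #2, source B #2), flood (source A #3, source B #5), quake (source A #4, source B #8), quake (source A #5, source B #9), merger (source A #7, source B #12), strike (source A #9, source B #13), quake (source A #11, source B #14), quake (source A #13, source B #15) — 8 events in the same relative order in both. dp[13][15] = 8 confirms this is the maximum.

8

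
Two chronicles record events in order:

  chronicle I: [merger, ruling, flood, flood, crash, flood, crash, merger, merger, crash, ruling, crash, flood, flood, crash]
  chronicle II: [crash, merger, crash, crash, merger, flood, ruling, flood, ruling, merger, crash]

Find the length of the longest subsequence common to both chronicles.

Pick merger at chronicle I[1]=chronicle II[2]; then crash at chronicle I[5]=chronicle II[3]; then crash at chronicle I[7]=chronicle II[4]; then merger at chronicle I[8]=chronicle II[5]; then ruling at chronicle I[11]=chronicle II[7]; then flood at chronicle I[13]=chronicle II[8]; then crash at chronicle I[15]=chronicle II[11]; all 7 events appear in both, in order. dp[15][11] = 7 confirms this is the maximum.

7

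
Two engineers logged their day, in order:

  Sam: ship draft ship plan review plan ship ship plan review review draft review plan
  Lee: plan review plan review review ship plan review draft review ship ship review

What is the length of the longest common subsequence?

Match plan at Sam[4]=Lee[1] → review at Sam[5]=Lee[2] → plan at Sam[6]=Lee[3] → ship at Sam[8]=Lee[6] → plan at Sam[9]=Lee[7] → review at Sam[10]=Lee[8] → review at Sam[11]=Lee[10] → review at Sam[13]=Lee[13] — 8 tasks in the same relative order in both. The LCS DP gives dp[14][13] = 8, so this is optimal.

8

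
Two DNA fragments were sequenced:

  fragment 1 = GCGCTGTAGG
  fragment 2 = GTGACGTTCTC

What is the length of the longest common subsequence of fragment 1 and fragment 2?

5

Taking G (fragment 1 #1, fragment 2 #3), C (fragment 1 #2, fragment 2 #5), G (fragment 1 #3, fragment 2 #6), C (fragment 1 #4, fragment 2 #9), T (fragment 1 #5, fragment 2 #10) gives a common subsequence of length 5. Since dp[10][11] = 5, nothing longer is possible.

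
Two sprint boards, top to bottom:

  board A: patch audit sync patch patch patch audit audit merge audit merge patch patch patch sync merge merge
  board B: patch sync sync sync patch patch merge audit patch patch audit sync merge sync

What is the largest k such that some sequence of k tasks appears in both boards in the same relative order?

10

Match patch [1,1], sync [3,4], patch [5,5], patch [6,6], merge [9,7], audit [10,8], patch [12,9], patch [13,10], sync [15,12], merge [16,13] — 10 tasks in the same relative order in both. Since dp[17][14] = 10, nothing longer is possible.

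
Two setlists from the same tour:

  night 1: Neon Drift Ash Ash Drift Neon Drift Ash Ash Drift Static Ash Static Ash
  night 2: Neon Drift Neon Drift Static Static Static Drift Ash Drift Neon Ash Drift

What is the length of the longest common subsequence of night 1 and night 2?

7

One common subsequence of length 7: Neon (night 1 #1, night 2 #3) → Drift (night 1 #2, night 2 #8) → Ash (night 1 #4, night 2 #9) → Drift (night 1 #5, night 2 #10) → Neon (night 1 #6, night 2 #11) → Ash (night 1 #9, night 2 #12) → Drift (night 1 #10, night 2 #13), and the DP table's final entry dp[14][13] is also 7, so no common subsequence is longer.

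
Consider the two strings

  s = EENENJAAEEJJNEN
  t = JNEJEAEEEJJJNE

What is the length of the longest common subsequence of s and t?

10

Taking N at s[3]=t[2]; then E at s[4]=t[3]; then J at s[6]=t[4]; then A at s[7]=t[6]; then E at s[9]=t[8]; then E at s[10]=t[9]; then J at s[11]=t[11]; then J at s[12]=t[12]; then N at s[13]=t[13]; then E at s[14]=t[14] gives a common subsequence of length 10. Since dp[15][14] = 10, nothing longer is possible.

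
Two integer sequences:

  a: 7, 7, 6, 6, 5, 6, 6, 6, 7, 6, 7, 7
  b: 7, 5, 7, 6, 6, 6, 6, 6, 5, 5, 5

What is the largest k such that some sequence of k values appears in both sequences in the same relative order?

7

Taking 7 at a[1]=b[1]; then 7 at a[2]=b[3]; then 6 at a[3]=b[4]; then 6 at a[4]=b[5]; then 6 at a[6]=b[6]; then 6 at a[7]=b[7]; then 6 at a[8]=b[8] gives a common subsequence of length 7, and the DP table's final entry dp[12][11] is also 7, so no common subsequence is longer.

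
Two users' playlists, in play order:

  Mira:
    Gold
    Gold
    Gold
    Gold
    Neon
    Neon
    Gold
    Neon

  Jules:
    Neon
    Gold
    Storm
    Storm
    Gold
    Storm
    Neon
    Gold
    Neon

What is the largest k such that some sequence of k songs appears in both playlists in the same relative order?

Pick Gold at Mira[1]=Jules[2], then Gold at Mira[2]=Jules[5], then Neon at Mira[6]=Jules[7], then Gold at Mira[7]=Jules[8], then Neon at Mira[8]=Jules[9]; all 5 songs appear in both, in order. dp[8][9] = 5 confirms this is the maximum.

5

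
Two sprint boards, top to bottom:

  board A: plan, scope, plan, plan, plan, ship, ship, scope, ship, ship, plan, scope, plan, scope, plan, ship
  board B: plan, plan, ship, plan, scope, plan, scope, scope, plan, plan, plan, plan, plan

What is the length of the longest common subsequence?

8

Pick plan [1,4] → scope [2,5] → plan [3,6] → plan [4,9] → plan [5,10] → plan [11,11] → plan [13,12] → plan [15,13]; all 8 tasks appear in both, in order. The LCS DP gives dp[16][13] = 8, so this is optimal.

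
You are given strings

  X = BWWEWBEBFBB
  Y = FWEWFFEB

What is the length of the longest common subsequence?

5

One common subsequence of length 5: W [3,2], E [4,3], W [5,4], E [7,7], B [11,8], and the DP table's final entry dp[11][8] is also 5, so no common subsequence is longer.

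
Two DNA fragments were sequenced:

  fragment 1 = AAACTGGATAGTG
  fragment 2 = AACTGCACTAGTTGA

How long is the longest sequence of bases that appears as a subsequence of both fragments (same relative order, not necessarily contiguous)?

Pick A (fragment 1 #2, fragment 2 #1) → A (fragment 1 #3, fragment 2 #2) → C (fragment 1 #4, fragment 2 #3) → T (fragment 1 #5, fragment 2 #4) → G (fragment 1 #6, fragment 2 #5) → A (fragment 1 #8, fragment 2 #7) → T (fragment 1 #9, fragment 2 #9) → A (fragment 1 #10, fragment 2 #10) → G (fragment 1 #11, fragment 2 #11) → T (fragment 1 #12, fragment 2 #13) → G (fragment 1 #13, fragment 2 #14); all 11 bases appear in both, in order, and the DP table's final entry dp[13][15] is also 11, so no common subsequence is longer.

11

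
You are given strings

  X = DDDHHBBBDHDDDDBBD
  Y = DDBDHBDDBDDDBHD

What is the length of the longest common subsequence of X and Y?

12

One common subsequence of length 12: D (X #1, Y #1), D (X #2, Y #2), D (X #3, Y #4), H (X #5, Y #5), B (X #8, Y #6), D (X #9, Y #7), D (X #11, Y #8), D (X #12, Y #10), D (X #13, Y #11), D (X #14, Y #12), B (X #15, Y #13), D (X #17, Y #15). dp[17][15] = 12 confirms this is the maximum.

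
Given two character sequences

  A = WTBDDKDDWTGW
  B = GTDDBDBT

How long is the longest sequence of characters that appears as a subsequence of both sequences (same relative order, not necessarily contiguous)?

5

Let dp[i][j] be the LCS length of the first i characters of A and the first j characters of B. dp[i][j] = dp[i-1][j-1]+1 when the i-th and j-th characters match, else max(dp[i-1][j], dp[i][j-1]).
    ·  G  T  D  D  B  D  B  T
 ·  0  0  0  0  0  0  0  0  0
 W  0  0  0  0  0  0  0  0  0
 T  0  0  1  1  1  1  1  1  1
 B  0  0  1  1  1  2  2  2  2
 D  0  0  1  2  2  2  3  3  3
 D  0  0  1  2  3  3  3  3  3
 K  0  0  1  2  3  3  3  3  3
 D  0  0  1  2  3  3  4  4  4
 D  0  0  1  2  3  3  4  4  4
 W  0  0  1  2  3  3  4  4  4
 T  0  0  1  2  3  3  4  4  5
 G  0  1  1  2  3  3  4  4  5
 W  0  1  1  2  3  3  4  4  5
dp[12][8] = 5. One LCS (by backtracking along matches): TDDDT.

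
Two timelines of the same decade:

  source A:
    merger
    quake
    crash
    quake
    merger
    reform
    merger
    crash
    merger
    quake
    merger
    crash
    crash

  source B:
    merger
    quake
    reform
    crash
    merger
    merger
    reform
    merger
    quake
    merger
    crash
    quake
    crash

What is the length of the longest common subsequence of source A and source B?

10

Match merger [1,1]; then quake [2,2]; then crash [3,4]; then merger [5,6]; then reform [6,7]; then merger [9,8]; then quake [10,9]; then merger [11,10]; then crash [12,11]; then crash [13,13] — 10 events in the same relative order in both, and the DP table's final entry dp[13][13] is also 10, so no common subsequence is longer.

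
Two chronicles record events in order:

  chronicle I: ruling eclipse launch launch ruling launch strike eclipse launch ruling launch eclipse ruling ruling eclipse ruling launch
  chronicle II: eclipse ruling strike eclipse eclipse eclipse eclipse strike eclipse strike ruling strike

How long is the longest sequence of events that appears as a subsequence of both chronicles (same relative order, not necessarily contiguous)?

Pick eclipse at chronicle I[2]=chronicle II[1], then ruling at chronicle I[5]=chronicle II[2], then strike at chronicle I[7]=chronicle II[3], then eclipse at chronicle I[8]=chronicle II[6], then eclipse at chronicle I[12]=chronicle II[7], then eclipse at chronicle I[15]=chronicle II[9], then ruling at chronicle I[16]=chronicle II[11]; all 7 events appear in both, in order. dp[17][12] = 7 confirms this is the maximum.

7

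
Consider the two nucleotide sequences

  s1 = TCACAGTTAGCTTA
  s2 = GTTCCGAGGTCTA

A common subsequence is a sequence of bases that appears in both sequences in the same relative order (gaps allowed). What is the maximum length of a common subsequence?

9

Pick T (s1 #1, s2 #3); then C (s1 #2, s2 #4); then C (s1 #4, s2 #5); then A (s1 #5, s2 #7); then G (s1 #6, s2 #9); then T (s1 #8, s2 #10); then C (s1 #11, s2 #11); then T (s1 #13, s2 #12); then A (s1 #14, s2 #13); all 9 bases appear in both, in order, and the DP table's final entry dp[14][13] is also 9, so no common subsequence is longer.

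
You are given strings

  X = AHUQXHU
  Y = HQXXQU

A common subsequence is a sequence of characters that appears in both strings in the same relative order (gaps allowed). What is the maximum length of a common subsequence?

Let dp[i][j] be the LCS length of the first i characters of X and the first j characters of Y. dp[i][j] = dp[i-1][j-1]+1 when the i-th and j-th characters match, else max(dp[i-1][j], dp[i][j-1]).
    ·  H  Q  X  X  Q  U
 ·  0  0  0  0  0  0  0
 A  0  0  0  0  0  0  0
 H  0  1  1  1  1  1  1
 U  0  1  1  1  1  1  2
 Q  0  1  2  2  2  2  2
 X  0  1  2  3  3  3  3
 H  0  1  2  3  3  3  3
 U  0  1  2  3  3  3  4
dp[7][6] = 4. One LCS (by backtracking along matches): HQXU.

4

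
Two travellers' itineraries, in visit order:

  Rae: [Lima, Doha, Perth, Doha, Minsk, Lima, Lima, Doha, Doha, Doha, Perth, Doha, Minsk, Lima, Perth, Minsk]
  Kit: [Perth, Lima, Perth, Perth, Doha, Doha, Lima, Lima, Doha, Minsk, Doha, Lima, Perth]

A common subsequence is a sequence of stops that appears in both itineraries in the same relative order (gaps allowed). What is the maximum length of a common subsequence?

9

Match Lima (Rae #1, Kit #2), Doha (Rae #2, Kit #5), Doha (Rae #4, Kit #6), Lima (Rae #6, Kit #7), Lima (Rae #7, Kit #8), Doha (Rae #8, Kit #9), Doha (Rae #12, Kit #11), Lima (Rae #14, Kit #12), Perth (Rae #15, Kit #13) — 9 stops in the same relative order in both, and the DP table's final entry dp[16][13] is also 9, so no common subsequence is longer.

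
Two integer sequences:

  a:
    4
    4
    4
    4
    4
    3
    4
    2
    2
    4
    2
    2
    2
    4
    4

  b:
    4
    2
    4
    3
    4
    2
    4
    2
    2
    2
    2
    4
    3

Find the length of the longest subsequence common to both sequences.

Pick 4 at a[1]=b[1]; then 4 at a[5]=b[3]; then 3 at a[6]=b[4]; then 4 at a[7]=b[5]; then 2 at a[8]=b[6]; then 2 at a[9]=b[8]; then 2 at a[11]=b[9]; then 2 at a[12]=b[10]; then 2 at a[13]=b[11]; then 4 at a[14]=b[12]; all 10 values appear in both, in order. Since dp[15][13] = 10, nothing longer is possible.

10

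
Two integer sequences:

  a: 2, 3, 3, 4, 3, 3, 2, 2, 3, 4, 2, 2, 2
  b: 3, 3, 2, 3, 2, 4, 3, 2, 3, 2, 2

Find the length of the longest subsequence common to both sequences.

Let dp[i][j] be the LCS length of the first i values of a and the first j values of b. dp[i][j] = dp[i-1][j-1]+1 when the i-th and j-th values match, else max(dp[i-1][j], dp[i][j-1]).
    ·  3  3  2  3  2  4  3  2  3  2  2
 ·  0  0  0  0  0  0  0  0  0  0  0  0
 2  0  0  0  1  1  1  1  1  1  1  1  1
 3  0  1  1  1  2  2  2  2  2  2  2  2
 3  0  1  2  2  2  2  2  3  3  3  3  3
 4  0  1  2  2  2  2  3  3  3  3  3  3
 3  0  1  2  2  3  3  3  4  4  4  4  4
 3  0  1  2  2  3  3  3  4  4  5  5  5
 2  0  1  2  3  3  4  4  4  5  5  6  6
 2  0  1  2  3  3  4  4  4  5  5  6  7
 3  0  1  2  3  4  4  4  5  5  6  6  7
 4  0  1  2  3  4  4  5  5  5  6  6  7
 2  0  1  2  3  4  5  5  5  6  6  7  7
 2  0  1  2  3  4  5  5  5  6  6  7  8
 2  0  1  2  3  4  5  5  5  6  6  7  8
dp[13][11] = 8. One LCS (by backtracking along matches): 2, 3, 4, 3, 2, 3, 2, 2.

8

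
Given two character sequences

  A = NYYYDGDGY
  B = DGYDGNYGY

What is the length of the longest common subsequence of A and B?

5

Let dp[i][j] be the LCS length of the first i characters of A and the first j characters of B. dp[i][j] = dp[i-1][j-1]+1 when the i-th and j-th characters match, else max(dp[i-1][j], dp[i][j-1]).
    ·  D  G  Y  D  G  N  Y  G  Y
 ·  0  0  0  0  0  0  0  0  0  0
 N  0  0  0  0  0  0  1  1  1  1
 Y  0  0  0  1  1  1  1  2  2  2
 Y  0  0  0  1  1  1  1  2  2  3
 Y  0  0  0  1  1  1  1  2  2  3
 D  0  1  1  1  2  2  2  2  2  3
 G  0  1  2  2  2  3  3  3  3  3
 D  0  1  2  2  3  3  3  3  3  3
 G  0  1  2  2  3  4  4  4  4  4
 Y  0  1  2  3  3  4  4  5  5  5
dp[9][9] = 5. One LCS (by backtracking along matches): YDGGY.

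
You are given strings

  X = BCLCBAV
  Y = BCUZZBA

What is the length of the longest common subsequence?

Taking B (X #1, Y #1); then C (X #2, Y #2); then B (X #5, Y #6); then A (X #6, Y #7) gives a common subsequence of length 4, and the DP table's final entry dp[7][7] is also 4, so no common subsequence is longer.

4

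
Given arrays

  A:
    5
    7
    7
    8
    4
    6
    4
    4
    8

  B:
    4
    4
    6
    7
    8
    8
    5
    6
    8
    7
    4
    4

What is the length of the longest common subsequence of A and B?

Taking 7 at A[2]=B[4]; then 8 at A[4]=B[6]; then 6 at A[6]=B[8]; then 4 at A[7]=B[11]; then 4 at A[8]=B[12] gives a common subsequence of length 5. dp[9][12] = 5 confirms this is the maximum.

5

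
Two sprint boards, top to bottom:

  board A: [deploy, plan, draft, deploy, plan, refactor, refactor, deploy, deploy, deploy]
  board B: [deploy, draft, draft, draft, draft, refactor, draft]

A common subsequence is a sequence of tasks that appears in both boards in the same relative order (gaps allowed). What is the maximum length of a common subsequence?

One common subsequence of length 3: deploy [1,1], then draft [3,5], then refactor [6,6]. The LCS DP gives dp[10][7] = 3, so this is optimal.

3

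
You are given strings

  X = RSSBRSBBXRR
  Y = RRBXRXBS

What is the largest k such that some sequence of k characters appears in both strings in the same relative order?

One common subsequence of length 5: R [1,1], R [5,2], B [8,3], X [9,4], R [10,5]. The LCS DP gives dp[11][8] = 5, so this is optimal.

5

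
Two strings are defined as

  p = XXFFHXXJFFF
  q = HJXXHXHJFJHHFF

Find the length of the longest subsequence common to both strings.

Pick X at p[1]=q[3] → X at p[2]=q[4] → H at p[5]=q[5] → X at p[6]=q[6] → J at p[8]=q[8] → F at p[9]=q[9] → F at p[10]=q[13] → F at p[11]=q[14]; all 8 characters appear in both, in order, and the DP table's final entry dp[11][14] is also 8, so no common subsequence is longer.

8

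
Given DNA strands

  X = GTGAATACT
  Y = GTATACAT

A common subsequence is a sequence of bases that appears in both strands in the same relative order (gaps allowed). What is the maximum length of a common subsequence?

7

Let dp[i][j] be the LCS length of the first i bases of X and the first j bases of Y. dp[i][j] = dp[i-1][j-1]+1 when the i-th and j-th bases match, else max(dp[i-1][j], dp[i][j-1]).
    ·  G  T  A  T  A  C  A  T
 ·  0  0  0  0  0  0  0  0  0
 G  0  1  1  1  1  1  1  1  1
 T  0  1  2  2  2  2  2  2  2
 G  0  1  2  2  2  2  2  2  2
 A  0  1  2  3  3  3  3  3  3
 A  0  1  2  3  3  4  4  4  4
 T  0  1  2  3  4  4  4  4  5
 A  0  1  2  3  4  5  5  5  5
 C  0  1  2  3  4  5  6  6  6
 T  0  1  2  3  4  5  6  6  7
dp[9][8] = 7. One LCS (by backtracking along matches): GTATACT.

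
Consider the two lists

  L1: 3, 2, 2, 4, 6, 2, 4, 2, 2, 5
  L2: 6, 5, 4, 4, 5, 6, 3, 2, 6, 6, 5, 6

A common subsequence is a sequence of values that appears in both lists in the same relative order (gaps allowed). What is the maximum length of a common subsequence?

4

Match 3 (L1 #1, L2 #7); then 2 (L1 #2, L2 #8); then 6 (L1 #5, L2 #10); then 5 (L1 #10, L2 #11) — 4 values in the same relative order in both. Since dp[10][12] = 4, nothing longer is possible.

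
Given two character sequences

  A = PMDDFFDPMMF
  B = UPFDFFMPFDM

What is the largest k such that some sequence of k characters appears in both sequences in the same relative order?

One common subsequence of length 6: P (A #1, B #2); then D (A #3, B #4); then F (A #5, B #6); then F (A #6, B #9); then D (A #7, B #10); then M (A #10, B #11). Since dp[11][11] = 6, nothing longer is possible.

6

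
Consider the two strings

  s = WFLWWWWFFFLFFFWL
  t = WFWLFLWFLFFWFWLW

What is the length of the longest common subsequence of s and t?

11

One common subsequence of length 11: W [1,3], then F [2,5], then L [3,6], then W [7,7], then F [10,8], then L [11,9], then F [12,10], then F [13,11], then F [14,13], then W [15,14], then L [16,15]. dp[16][16] = 11 confirms this is the maximum.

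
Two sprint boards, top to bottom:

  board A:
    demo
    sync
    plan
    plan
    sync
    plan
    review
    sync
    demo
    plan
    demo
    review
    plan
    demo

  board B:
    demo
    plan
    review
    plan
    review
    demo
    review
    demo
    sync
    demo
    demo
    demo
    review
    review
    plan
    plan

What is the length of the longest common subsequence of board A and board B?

Taking demo (board A #1, board B #1) → plan (board A #3, board B #2) → plan (board A #4, board B #4) → review (board A #7, board B #7) → sync (board A #8, board B #9) → demo (board A #9, board B #11) → demo (board A #11, board B #12) → review (board A #12, board B #14) → plan (board A #13, board B #16) gives a common subsequence of length 9. The LCS DP gives dp[14][16] = 9, so this is optimal.

9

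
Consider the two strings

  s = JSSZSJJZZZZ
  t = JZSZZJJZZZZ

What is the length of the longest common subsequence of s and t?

9

Let dp[i][j] be the LCS length of the first i characters of s and the first j characters of t. dp[i][j] = dp[i-1][j-1]+1 when the i-th and j-th characters match, else max(dp[i-1][j], dp[i][j-1]).
    ·  J  Z  S  Z  Z  J  J  Z  Z  Z  Z
 ·  0  0  0  0  0  0  0  0  0  0  0  0
 J  0  1  1  1  1  1  1  1  1  1  1  1
 S  0  1  1  2  2  2  2  2  2  2  2  2
 S  0  1  1  2  2  2  2  2  2  2  2  2
 Z  0  1  2  2  3  3  3  3  3  3  3  3
 S  0  1  2  3  3  3  3  3  3  3  3  3
 J  0  1  2  3  3  3  4  4  4  4  4  4
 J  0  1  2  3  3  3  4  5  5  5  5  5
 Z  0  1  2  3  4  4  4  5  6  6  6  6
 Z  0  1  2  3  4  5  5  5  6  7  7  7
 Z  0  1  2  3  4  5  5  5  6  7  8  8
 Z  0  1  2  3  4  5  5  5  6  7  8  9
dp[11][11] = 9. One LCS (by backtracking along matches): JSZJJZZZZ.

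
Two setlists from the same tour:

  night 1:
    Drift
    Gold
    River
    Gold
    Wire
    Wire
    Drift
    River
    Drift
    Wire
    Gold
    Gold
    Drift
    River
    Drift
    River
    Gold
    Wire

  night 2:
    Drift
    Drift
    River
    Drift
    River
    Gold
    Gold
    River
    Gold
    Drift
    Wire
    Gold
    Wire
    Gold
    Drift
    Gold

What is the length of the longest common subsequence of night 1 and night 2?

10

One common subsequence of length 10: Drift (night 1 #1, night 2 #4); then Gold (night 1 #2, night 2 #7); then River (night 1 #3, night 2 #8); then Gold (night 1 #4, night 2 #9); then Drift (night 1 #9, night 2 #10); then Wire (night 1 #10, night 2 #11); then Gold (night 1 #11, night 2 #12); then Gold (night 1 #12, night 2 #14); then Drift (night 1 #15, night 2 #15); then Gold (night 1 #17, night 2 #16). Since dp[18][16] = 10, nothing longer is possible.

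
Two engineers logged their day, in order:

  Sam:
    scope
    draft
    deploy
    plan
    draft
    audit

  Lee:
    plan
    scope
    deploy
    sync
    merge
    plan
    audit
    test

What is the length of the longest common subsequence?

4

Match scope at Sam[1]=Lee[2], deploy at Sam[3]=Lee[3], plan at Sam[4]=Lee[6], audit at Sam[6]=Lee[7] — 4 tasks in the same relative order in both. The LCS DP gives dp[6][8] = 4, so this is optimal.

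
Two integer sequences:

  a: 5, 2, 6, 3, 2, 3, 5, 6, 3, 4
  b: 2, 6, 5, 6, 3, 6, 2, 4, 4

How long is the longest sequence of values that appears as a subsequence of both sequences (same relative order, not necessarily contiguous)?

Pick 2 (a #2, b #1), 6 (a #3, b #2), 5 (a #7, b #3), 6 (a #8, b #4), 3 (a #9, b #5), 4 (a #10, b #9); all 6 values appear in both, in order. dp[10][9] = 6 confirms this is the maximum.

6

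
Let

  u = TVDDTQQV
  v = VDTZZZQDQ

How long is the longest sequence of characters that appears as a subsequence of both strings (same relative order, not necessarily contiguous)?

5

One common subsequence of length 5: V at u[2]=v[1], then D at u[4]=v[2], then T at u[5]=v[3], then Q at u[6]=v[7], then Q at u[7]=v[9]. Since dp[8][9] = 5, nothing longer is possible.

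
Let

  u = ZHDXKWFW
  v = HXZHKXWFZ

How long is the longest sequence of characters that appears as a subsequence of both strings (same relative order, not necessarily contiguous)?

Let dp[i][j] be the LCS length of the first i characters of u and the first j characters of v. dp[i][j] = dp[i-1][j-1]+1 when the i-th and j-th characters match, else max(dp[i-1][j], dp[i][j-1]).
    ·  H  X  Z  H  K  X  W  F  Z
 ·  0  0  0  0  0  0  0  0  0  0
 Z  0  0  0  1  1  1  1  1  1  1
 H  0  1  1  1  2  2  2  2  2  2
 D  0  1  1  1  2  2  2  2  2  2
 X  0  1  2  2  2  2  3  3  3  3
 K  0  1  2  2  2  3  3  3  3  3
 W  0  1  2  2  2  3  3  4  4  4
 F  0  1  2  2  2  3  3  4  5  5
 W  0  1  2  2  2  3  3  4  5  5
dp[8][9] = 5. One LCS (by backtracking along matches): ZHXWF.

5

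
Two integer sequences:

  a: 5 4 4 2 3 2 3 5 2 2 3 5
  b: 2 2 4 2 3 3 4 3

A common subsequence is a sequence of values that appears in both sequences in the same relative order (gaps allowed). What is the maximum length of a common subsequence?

Match 4 (a #3, b #3); then 2 (a #4, b #4); then 3 (a #5, b #5); then 3 (a #7, b #6); then 3 (a #11, b #8) — 5 values in the same relative order in both, and the DP table's final entry dp[12][8] is also 5, so no common subsequence is longer.

5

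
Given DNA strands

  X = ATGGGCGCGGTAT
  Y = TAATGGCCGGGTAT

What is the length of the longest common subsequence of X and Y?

Match A at X[1]=Y[3], then T at X[2]=Y[4], then G at X[3]=Y[5], then G at X[4]=Y[6], then C at X[6]=Y[8], then G at X[7]=Y[9], then G at X[9]=Y[10], then G at X[10]=Y[11], then T at X[11]=Y[12], then A at X[12]=Y[13], then T at X[13]=Y[14] — 11 bases in the same relative order in both. Since dp[13][14] = 11, nothing longer is possible.

11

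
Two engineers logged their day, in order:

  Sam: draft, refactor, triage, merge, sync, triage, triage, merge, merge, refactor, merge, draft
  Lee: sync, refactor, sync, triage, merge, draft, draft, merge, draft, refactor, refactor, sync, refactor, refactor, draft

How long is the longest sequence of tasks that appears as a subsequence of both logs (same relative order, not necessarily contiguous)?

7

Taking refactor [2,2] → sync [5,3] → triage [7,4] → merge [8,5] → merge [9,8] → refactor [10,14] → draft [12,15] gives a common subsequence of length 7. The LCS DP gives dp[12][15] = 7, so this is optimal.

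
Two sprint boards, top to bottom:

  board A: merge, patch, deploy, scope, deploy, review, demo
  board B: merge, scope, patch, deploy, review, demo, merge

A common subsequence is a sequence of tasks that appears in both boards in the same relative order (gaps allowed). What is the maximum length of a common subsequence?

Taking merge at board A[1]=board B[1], patch at board A[2]=board B[3], deploy at board A[5]=board B[4], review at board A[6]=board B[5], demo at board A[7]=board B[6] gives a common subsequence of length 5, and the DP table's final entry dp[7][7] is also 5, so no common subsequence is longer.

5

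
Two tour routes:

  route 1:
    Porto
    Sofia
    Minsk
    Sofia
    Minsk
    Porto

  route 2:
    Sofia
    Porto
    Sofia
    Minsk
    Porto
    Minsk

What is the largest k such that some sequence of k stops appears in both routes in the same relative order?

4

Pick Porto [1,2]; then Sofia [2,3]; then Minsk [3,4]; then Minsk [5,6]; all 4 stops appear in both, in order. The LCS DP gives dp[6][6] = 4, so this is optimal.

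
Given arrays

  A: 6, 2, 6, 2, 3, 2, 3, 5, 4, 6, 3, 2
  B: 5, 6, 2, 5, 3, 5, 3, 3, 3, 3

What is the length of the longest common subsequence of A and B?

Let dp[i][j] be the LCS length of the first i values of A and the first j values of B. dp[i][j] = dp[i-1][j-1]+1 when the i-th and j-th values match, else max(dp[i-1][j], dp[i][j-1]).
    ·  5  6  2  5  3  5  3  3  3  3
 ·  0  0  0  0  0  0  0  0  0  0  0
 6  0  0  1  1  1  1  1  1  1  1  1
 2  0  0  1  2  2  2  2  2  2  2  2
 6  0  0  1  2  2  2  2  2  2  2  2
 2  0  0  1  2  2  2  2  2  2  2  2
 3  0  0  1  2  2  3  3  3  3  3  3
 2  0  0  1  2  2  3  3  3  3  3  3
 3  0  0  1  2  2  3  3  4  4  4  4
 5  0  1  1  2  3  3  4  4  4  4  4
 4  0  1  1  2  3  3  4  4  4  4  4
 6  0  1  2  2  3  3  4  4  4  4  4
 3  0  1  2  2  3  4  4  5  5  5  5
 2  0  1  2  3  3  4  4  5  5  5  5
dp[12][10] = 5. One LCS (by backtracking along matches): 6, 2, 3, 3, 3.

5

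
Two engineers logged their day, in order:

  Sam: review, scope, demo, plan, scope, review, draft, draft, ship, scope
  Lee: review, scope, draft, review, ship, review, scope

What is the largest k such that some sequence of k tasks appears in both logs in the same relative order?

5

Match review at Sam[1]=Lee[1]; then scope at Sam[2]=Lee[2]; then review at Sam[6]=Lee[4]; then ship at Sam[9]=Lee[5]; then scope at Sam[10]=Lee[7] — 5 tasks in the same relative order in both. The LCS DP gives dp[10][7] = 5, so this is optimal.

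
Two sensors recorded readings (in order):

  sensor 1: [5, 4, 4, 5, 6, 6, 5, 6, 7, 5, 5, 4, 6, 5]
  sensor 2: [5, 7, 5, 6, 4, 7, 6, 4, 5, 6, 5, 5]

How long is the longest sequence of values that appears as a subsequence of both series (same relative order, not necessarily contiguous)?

One common subsequence of length 8: 5 at sensor 1[1]=sensor 2[1] → 5 at sensor 1[4]=sensor 2[3] → 6 at sensor 1[5]=sensor 2[4] → 6 at sensor 1[6]=sensor 2[7] → 5 at sensor 1[7]=sensor 2[9] → 6 at sensor 1[8]=sensor 2[10] → 5 at sensor 1[11]=sensor 2[11] → 5 at sensor 1[14]=sensor 2[12]. Since dp[14][12] = 8, nothing longer is possible.

8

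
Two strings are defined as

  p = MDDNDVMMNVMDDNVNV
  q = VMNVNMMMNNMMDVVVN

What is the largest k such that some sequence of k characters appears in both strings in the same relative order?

10

Match M [1,2] → N [4,3] → V [6,4] → M [7,7] → M [8,8] → N [9,10] → M [11,12] → D [12,13] → V [15,16] → N [16,17] — 10 characters in the same relative order in both. dp[17][17] = 10 confirms this is the maximum.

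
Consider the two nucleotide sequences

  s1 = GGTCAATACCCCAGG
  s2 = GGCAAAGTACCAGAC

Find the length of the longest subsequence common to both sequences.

11

Pick G at s1[1]=s2[1], G at s1[2]=s2[2], C at s1[4]=s2[3], A at s1[5]=s2[5], A at s1[6]=s2[6], T at s1[7]=s2[8], A at s1[8]=s2[9], C at s1[11]=s2[10], C at s1[12]=s2[11], A at s1[13]=s2[12], G at s1[14]=s2[13]; all 11 bases appear in both, in order, and the DP table's final entry dp[15][15] is also 11, so no common subsequence is longer.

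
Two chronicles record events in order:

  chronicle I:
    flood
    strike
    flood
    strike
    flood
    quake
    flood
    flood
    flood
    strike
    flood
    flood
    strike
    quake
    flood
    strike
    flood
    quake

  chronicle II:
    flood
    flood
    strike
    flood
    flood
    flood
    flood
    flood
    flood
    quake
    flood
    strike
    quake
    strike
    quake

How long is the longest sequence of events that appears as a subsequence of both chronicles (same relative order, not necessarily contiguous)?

13

Match flood [1,2], then strike [2,3], then flood [3,4], then flood [5,5], then flood [7,6], then flood [8,7], then flood [9,8], then flood [11,9], then flood [12,11], then strike [13,12], then quake [14,13], then strike [16,14], then quake [18,15] — 13 events in the same relative order in both. dp[18][15] = 13 confirms this is the maximum.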